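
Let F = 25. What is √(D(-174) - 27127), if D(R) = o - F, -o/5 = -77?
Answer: I*√26767 ≈ 163.61*I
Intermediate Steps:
o = 385 (o = -5*(-77) = 385)
D(R) = 360 (D(R) = 385 - 1*25 = 385 - 25 = 360)
√(D(-174) - 27127) = √(360 - 27127) = √(-26767) = I*√26767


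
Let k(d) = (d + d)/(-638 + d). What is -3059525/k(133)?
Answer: 220722875/38 ≈ 5.8085e+6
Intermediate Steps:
k(d) = 2*d/(-638 + d) (k(d) = (2*d)/(-638 + d) = 2*d/(-638 + d))
-3059525/k(133) = -3059525/(2*133/(-638 + 133)) = -3059525/(2*133/(-505)) = -3059525/(2*133*(-1/505)) = -3059525/(-266/505) = -3059525*(-505/266) = 220722875/38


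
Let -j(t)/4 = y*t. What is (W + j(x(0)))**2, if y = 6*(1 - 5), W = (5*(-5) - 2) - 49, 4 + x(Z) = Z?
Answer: 211600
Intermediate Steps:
x(Z) = -4 + Z
W = -76 (W = (-25 - 2) - 49 = -27 - 49 = -76)
y = -24 (y = 6*(-4) = -24)
j(t) = 96*t (j(t) = -(-96)*t = 96*t)
(W + j(x(0)))**2 = (-76 + 96*(-4 + 0))**2 = (-76 + 96*(-4))**2 = (-76 - 384)**2 = (-460)**2 = 211600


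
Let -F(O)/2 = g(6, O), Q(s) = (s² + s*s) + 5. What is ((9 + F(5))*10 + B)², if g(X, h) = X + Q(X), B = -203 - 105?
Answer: 3526884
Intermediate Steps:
Q(s) = 5 + 2*s² (Q(s) = (s² + s²) + 5 = 2*s² + 5 = 5 + 2*s²)
B = -308
g(X, h) = 5 + X + 2*X² (g(X, h) = X + (5 + 2*X²) = 5 + X + 2*X²)
F(O) = -166 (F(O) = -2*(5 + 6 + 2*6²) = -2*(5 + 6 + 2*36) = -2*(5 + 6 + 72) = -2*83 = -166)
((9 + F(5))*10 + B)² = ((9 - 166)*10 - 308)² = (-157*10 - 308)² = (-1570 - 308)² = (-1878)² = 3526884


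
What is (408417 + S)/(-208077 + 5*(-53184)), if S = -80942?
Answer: -327475/473997 ≈ -0.69088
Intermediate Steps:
(408417 + S)/(-208077 + 5*(-53184)) = (408417 - 80942)/(-208077 + 5*(-53184)) = 327475/(-208077 - 265920) = 327475/(-473997) = 327475*(-1/473997) = -327475/473997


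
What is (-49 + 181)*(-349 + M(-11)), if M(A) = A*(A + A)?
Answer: -14124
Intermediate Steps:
M(A) = 2*A**2 (M(A) = A*(2*A) = 2*A**2)
(-49 + 181)*(-349 + M(-11)) = (-49 + 181)*(-349 + 2*(-11)**2) = 132*(-349 + 2*121) = 132*(-349 + 242) = 132*(-107) = -14124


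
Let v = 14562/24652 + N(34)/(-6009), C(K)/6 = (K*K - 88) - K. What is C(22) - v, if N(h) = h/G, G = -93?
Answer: 15453107279047/6888224862 ≈ 2243.4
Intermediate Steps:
N(h) = -h/93 (N(h) = h/(-93) = h*(-1/93) = -h/93)
C(K) = -528 - 6*K + 6*K**2 (C(K) = 6*((K*K - 88) - K) = 6*((K**2 - 88) - K) = 6*((-88 + K**2) - K) = 6*(-88 + K**2 - K) = -528 - 6*K + 6*K**2)
v = 4069311281/6888224862 (v = 14562/24652 - 1/93*34/(-6009) = 14562*(1/24652) - 34/93*(-1/6009) = 7281/12326 + 34/558837 = 4069311281/6888224862 ≈ 0.59076)
C(22) - v = (-528 - 6*22 + 6*22**2) - 1*4069311281/6888224862 = (-528 - 132 + 6*484) - 4069311281/6888224862 = (-528 - 132 + 2904) - 4069311281/6888224862 = 2244 - 4069311281/6888224862 = 15453107279047/6888224862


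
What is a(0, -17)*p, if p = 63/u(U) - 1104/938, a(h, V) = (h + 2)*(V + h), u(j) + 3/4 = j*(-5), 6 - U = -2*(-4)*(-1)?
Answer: 9329736/132727 ≈ 70.293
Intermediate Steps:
U = 14 (U = 6 - (-2*(-4))*(-1) = 6 - 8*(-1) = 6 - 1*(-8) = 6 + 8 = 14)
u(j) = -¾ - 5*j (u(j) = -¾ + j*(-5) = -¾ - 5*j)
a(h, V) = (2 + h)*(V + h)
p = -274404/132727 (p = 63/(-¾ - 5*14) - 1104/938 = 63/(-¾ - 70) - 1104*1/938 = 63/(-283/4) - 552/469 = 63*(-4/283) - 552/469 = -252/283 - 552/469 = -274404/132727 ≈ -2.0674)
a(0, -17)*p = (0² + 2*(-17) + 2*0 - 17*0)*(-274404/132727) = (0 - 34 + 0 + 0)*(-274404/132727) = -34*(-274404/132727) = 9329736/132727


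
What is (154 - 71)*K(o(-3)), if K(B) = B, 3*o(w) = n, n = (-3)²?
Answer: 249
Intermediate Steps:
n = 9
o(w) = 3 (o(w) = (⅓)*9 = 3)
(154 - 71)*K(o(-3)) = (154 - 71)*3 = 83*3 = 249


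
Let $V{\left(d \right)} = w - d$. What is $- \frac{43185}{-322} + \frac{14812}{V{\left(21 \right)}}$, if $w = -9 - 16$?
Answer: $- \frac{60499}{322} \approx -187.89$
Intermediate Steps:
$w = -25$
$V{\left(d \right)} = -25 - d$
$- \frac{43185}{-322} + \frac{14812}{V{\left(21 \right)}} = - \frac{43185}{-322} + \frac{14812}{-25 - 21} = \left(-43185\right) \left(- \frac{1}{322}\right) + \frac{14812}{-25 - 21} = \frac{43185}{322} + \frac{14812}{-46} = \frac{43185}{322} + 14812 \left(- \frac{1}{46}\right) = \frac{43185}{322} - 322 = - \frac{60499}{322}$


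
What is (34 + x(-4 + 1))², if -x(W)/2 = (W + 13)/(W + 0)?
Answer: 14884/9 ≈ 1653.8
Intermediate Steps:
x(W) = -2*(13 + W)/W (x(W) = -2*(W + 13)/(W + 0) = -2*(13 + W)/W)
(34 + x(-4 + 1))² = (34 + (-2 - 26/(-4 + 1)))² = (34 + (-2 - 26/(-3)))² = (34 + (-2 - 26*(-⅓)))² = (34 + (-2 + 26/3))² = (34 + 20/3)² = (122/3)² = 14884/9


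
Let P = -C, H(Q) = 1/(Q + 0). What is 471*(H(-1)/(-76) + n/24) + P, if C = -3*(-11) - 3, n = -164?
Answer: -246415/76 ≈ -3242.3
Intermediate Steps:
H(Q) = 1/Q
C = 30 (C = 33 - 3 = 30)
P = -30 (P = -1*30 = -30)
471*(H(-1)/(-76) + n/24) + P = 471*(1/(-1*(-76)) - 164/24) - 30 = 471*(-1*(-1/76) - 164*1/24) - 30 = 471*(1/76 - 41/6) - 30 = 471*(-1555/228) - 30 = -244135/76 - 30 = -246415/76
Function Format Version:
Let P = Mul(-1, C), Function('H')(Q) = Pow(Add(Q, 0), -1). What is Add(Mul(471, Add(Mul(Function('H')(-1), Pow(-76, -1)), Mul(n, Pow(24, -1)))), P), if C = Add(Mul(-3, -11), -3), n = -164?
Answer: Rational(-246415, 76) ≈ -3242.3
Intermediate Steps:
Function('H')(Q) = Pow(Q, -1)
C = 30 (C = Add(33, -3) = 30)
P = -30 (P = Mul(-1, 30) = -30)
Add(Mul(471, Add(Mul(Function('H')(-1), Pow(-76, -1)), Mul(n, Pow(24, -1)))), P) = Add(Mul(471, Add(Mul(Pow(-1, -1), Pow(-76, -1)), Mul(-164, Pow(24, -1)))), -30) = Add(Mul(471, Add(Mul(-1, Rational(-1, 76)), Mul(-164, Rational(1, 24)))), -30) = Add(Mul(471, Add(Rational(1, 76), Rational(-41, 6))), -30) = Add(Mul(471, Rational(-1555, 228)), -30) = Add(Rational(-244135, 76), -30) = Rational(-246415, 76)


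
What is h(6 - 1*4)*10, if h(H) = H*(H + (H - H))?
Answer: 40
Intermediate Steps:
h(H) = H² (h(H) = H*(H + 0) = H*H = H²)
h(6 - 1*4)*10 = (6 - 1*4)²*10 = (6 - 4)²*10 = 2²*10 = 4*10 = 40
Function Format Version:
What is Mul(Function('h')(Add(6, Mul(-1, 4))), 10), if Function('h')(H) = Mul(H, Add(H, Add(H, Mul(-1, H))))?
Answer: 40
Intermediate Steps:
Function('h')(H) = Pow(H, 2) (Function('h')(H) = Mul(H, Add(H, 0)) = Mul(H, H) = Pow(H, 2))
Mul(Function('h')(Add(6, Mul(-1, 4))), 10) = Mul(Pow(Add(6, Mul(-1, 4)), 2), 10) = Mul(Pow(Add(6, -4), 2), 10) = Mul(Pow(2, 2), 10) = Mul(4, 10) = 40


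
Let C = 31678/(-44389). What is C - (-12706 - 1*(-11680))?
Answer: 45511436/44389 ≈ 1025.3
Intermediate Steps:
C = -31678/44389 (C = 31678*(-1/44389) = -31678/44389 ≈ -0.71364)
C - (-12706 - 1*(-11680)) = -31678/44389 - (-12706 - 1*(-11680)) = -31678/44389 - (-12706 + 11680) = -31678/44389 - 1*(-1026) = -31678/44389 + 1026 = 45511436/44389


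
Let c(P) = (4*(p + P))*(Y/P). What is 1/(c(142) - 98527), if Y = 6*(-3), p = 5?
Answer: -71/7000709 ≈ -1.0142e-5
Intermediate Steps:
Y = -18
c(P) = -18*(20 + 4*P)/P (c(P) = (4*(5 + P))*(-18/P) = (20 + 4*P)*(-18/P) = -18*(20 + 4*P)/P)
1/(c(142) - 98527) = 1/((-72 - 360/142) - 98527) = 1/((-72 - 360*1/142) - 98527) = 1/((-72 - 180/71) - 98527) = 1/(-5292/71 - 98527) = 1/(-7000709/71) = -71/7000709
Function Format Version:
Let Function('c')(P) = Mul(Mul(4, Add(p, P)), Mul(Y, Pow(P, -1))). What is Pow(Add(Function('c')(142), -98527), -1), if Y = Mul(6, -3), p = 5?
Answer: Rational(-71, 7000709) ≈ -1.0142e-5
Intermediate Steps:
Y = -18
Function('c')(P) = Mul(-18, Pow(P, -1), Add(20, Mul(4, P))) (Function('c')(P) = Mul(Mul(4, Add(5, P)), Mul(-18, Pow(P, -1))) = Mul(Add(20, Mul(4, P)), Mul(-18, Pow(P, -1))) = Mul(-18, Pow(P, -1), Add(20, Mul(4, P))))
Pow(Add(Function('c')(142), -98527), -1) = Pow(Add(Add(-72, Mul(-360, Pow(142, -1))), -98527), -1) = Pow(Add(Add(-72, Mul(-360, Rational(1, 142))), -98527), -1) = Pow(Add(Add(-72, Rational(-180, 71)), -98527), -1) = Pow(Add(Rational(-5292, 71), -98527), -1) = Pow(Rational(-7000709, 71), -1) = Rational(-71, 7000709)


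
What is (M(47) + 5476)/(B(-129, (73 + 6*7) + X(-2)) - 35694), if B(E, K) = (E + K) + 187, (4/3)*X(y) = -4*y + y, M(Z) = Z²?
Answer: -15370/71033 ≈ -0.21638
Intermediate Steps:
X(y) = -9*y/4 (X(y) = 3*(-4*y + y)/4 = 3*(-3*y)/4 = -9*y/4)
B(E, K) = 187 + E + K
(M(47) + 5476)/(B(-129, (73 + 6*7) + X(-2)) - 35694) = (47² + 5476)/((187 - 129 + ((73 + 6*7) - 9/4*(-2))) - 35694) = (2209 + 5476)/((187 - 129 + ((73 + 42) + 9/2)) - 35694) = 7685/((187 - 129 + (115 + 9/2)) - 35694) = 7685/((187 - 129 + 239/2) - 35694) = 7685/(355/2 - 35694) = 7685/(-71033/2) = 7685*(-2/71033) = -15370/71033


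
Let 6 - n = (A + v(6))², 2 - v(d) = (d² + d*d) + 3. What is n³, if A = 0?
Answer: -150823633267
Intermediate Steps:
v(d) = -1 - 2*d² (v(d) = 2 - ((d² + d*d) + 3) = 2 - ((d² + d²) + 3) = 2 - (2*d² + 3) = 2 - (3 + 2*d²) = 2 + (-3 - 2*d²) = -1 - 2*d²)
n = -5323 (n = 6 - (0 + (-1 - 2*6²))² = 6 - (0 + (-1 - 2*36))² = 6 - (0 + (-1 - 72))² = 6 - (0 - 73)² = 6 - 1*(-73)² = 6 - 1*5329 = 6 - 5329 = -5323)
n³ = (-5323)³ = -150823633267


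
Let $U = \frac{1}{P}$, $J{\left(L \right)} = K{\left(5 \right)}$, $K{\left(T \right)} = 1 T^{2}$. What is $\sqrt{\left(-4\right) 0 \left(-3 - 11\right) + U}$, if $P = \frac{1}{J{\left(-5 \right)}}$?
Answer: $5$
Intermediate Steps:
$K{\left(T \right)} = T^{2}$
$J{\left(L \right)} = 25$ ($J{\left(L \right)} = 5^{2} = 25$)
$P = \frac{1}{25} \approx 0.04$
$U = 25$ ($U = \frac{1}{\frac{1}{25}} = 25$)
$\sqrt{\left(-4\right) 0 \left(-3 - 11\right) + U} = \sqrt{\left(-4\right) 0 \left(-3 - 11\right) + 25} = \sqrt{0 \left(-14\right) + 25} = \sqrt{0 + 25} = \sqrt{25} = 5$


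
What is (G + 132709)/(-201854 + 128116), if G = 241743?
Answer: -187226/36869 ≈ -5.0781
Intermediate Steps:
(G + 132709)/(-201854 + 128116) = (241743 + 132709)/(-201854 + 128116) = 374452/(-73738) = 374452*(-1/73738) = -187226/36869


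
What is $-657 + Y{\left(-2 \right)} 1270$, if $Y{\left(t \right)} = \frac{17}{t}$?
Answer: $-11452$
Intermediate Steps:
$-657 + Y{\left(-2 \right)} 1270 = -657 + \frac{17}{-2} \cdot 1270 = -657 + 17 \left(- \frac{1}{2}\right) 1270 = -657 - 10795 = -11452$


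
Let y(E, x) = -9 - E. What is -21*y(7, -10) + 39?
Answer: 375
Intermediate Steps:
-21*y(7, -10) + 39 = -21*(-9 - 1*7) + 39 = -21*(-9 - 7) + 39 = -21*(-16) + 39 = 336 + 39 = 375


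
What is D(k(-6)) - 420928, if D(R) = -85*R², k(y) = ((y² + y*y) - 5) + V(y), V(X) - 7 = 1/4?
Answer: -14232613/16 ≈ -8.8954e+5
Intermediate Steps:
V(X) = 29/4 (V(X) = 7 + 1/4 = 7 + ¼ = 29/4)
k(y) = 9/4 + 2*y² (k(y) = ((y² + y*y) - 5) + 29/4 = ((y² + y²) - 5) + 29/4 = (2*y² - 5) + 29/4 = (-5 + 2*y²) + 29/4 = 9/4 + 2*y²)
D(k(-6)) - 420928 = -85*(9/4 + 2*(-6)²)² - 420928 = -85*(9/4 + 2*36)² - 420928 = -85*(9/4 + 72)² - 420928 = -85*(297/4)² - 420928 = -85*88209/16 - 420928 = -7497765/16 - 420928 = -14232613/16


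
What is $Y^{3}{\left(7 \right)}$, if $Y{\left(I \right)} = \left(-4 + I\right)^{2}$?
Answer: $729$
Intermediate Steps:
$Y^{3}{\left(7 \right)} = \left(\left(-4 + 7\right)^{2}\right)^{3} = \left(3^{2}\right)^{3} = 9^{3} = 729$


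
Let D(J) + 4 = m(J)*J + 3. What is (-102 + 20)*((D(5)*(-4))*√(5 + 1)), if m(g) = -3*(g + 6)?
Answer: -54448*√6 ≈ -1.3337e+5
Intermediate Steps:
m(g) = -18 - 3*g (m(g) = -3*(6 + g) = -18 - 3*g)
D(J) = -1 + J*(-18 - 3*J) (D(J) = -4 + ((-18 - 3*J)*J + 3) = -4 + (J*(-18 - 3*J) + 3) = -4 + (3 + J*(-18 - 3*J)) = -1 + J*(-18 - 3*J))
(-102 + 20)*((D(5)*(-4))*√(5 + 1)) = (-102 + 20)*(((-1 - 3*5*(6 + 5))*(-4))*√(5 + 1)) = -82*(-1 - 3*5*11)*(-4)*√6 = -82*(-1 - 165)*(-4)*√6 = -82*(-166*(-4))*√6 = -54448*√6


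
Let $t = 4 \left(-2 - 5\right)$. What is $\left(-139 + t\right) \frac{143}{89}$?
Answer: $- \frac{23881}{89} \approx -268.33$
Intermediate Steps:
$t = -28$ ($t = 4 \left(-7\right) = -28$)
$\left(-139 + t\right) \frac{143}{89} = \left(-139 - 28\right) \frac{143}{89} = - 167 \cdot 143 \cdot \frac{1}{89} = \left(-167\right) \frac{143}{89} = - \frac{23881}{89}$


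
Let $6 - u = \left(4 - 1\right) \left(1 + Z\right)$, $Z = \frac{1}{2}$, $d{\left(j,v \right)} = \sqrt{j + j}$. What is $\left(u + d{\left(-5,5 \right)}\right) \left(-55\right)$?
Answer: $- \frac{165}{2} - 55 i \sqrt{10} \approx -82.5 - 173.93 i$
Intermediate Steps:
$d{\left(j,v \right)} = \sqrt{2} \sqrt{j}$ ($d{\left(j,v \right)} = \sqrt{2 j} = \sqrt{2} \sqrt{j}$)
$Z = \frac{1}{2} \approx 0.5$
$u = \frac{3}{2}$ ($u = 6 - \left(4 - 1\right) \left(1 + \frac{1}{2}\right) = 6 - 3 \cdot \frac{3}{2} = 6 - \frac{9}{2} = \frac{3}{2} \approx 1.5$)
$\left(u + d{\left(-5,5 \right)}\right) \left(-55\right) = \left(\frac{3}{2} + \sqrt{2} \sqrt{-5}\right) \left(-55\right) = \left(\frac{3}{2} + \sqrt{2} i \sqrt{5}\right) \left(-55\right) = \left(\frac{3}{2} + i \sqrt{10}\right) \left(-55\right) = - \frac{165}{2} - 55 i \sqrt{10}$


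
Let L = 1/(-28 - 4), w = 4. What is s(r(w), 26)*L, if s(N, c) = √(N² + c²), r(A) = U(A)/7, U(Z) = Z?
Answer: -√8285/112 ≈ -0.81270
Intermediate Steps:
r(A) = A/7
L = -1/32 (L = 1/(-32) = -1/32 ≈ -0.031250)
s(r(w), 26)*L = √(((⅐)*4)² + 26²)*(-1/32) = √((4/7)² + 676)*(-1/32) = √(16/49 + 676)*(-1/32) = √(33140/49)*(-1/32) = (2*√8285/7)*(-1/32) = -√8285/112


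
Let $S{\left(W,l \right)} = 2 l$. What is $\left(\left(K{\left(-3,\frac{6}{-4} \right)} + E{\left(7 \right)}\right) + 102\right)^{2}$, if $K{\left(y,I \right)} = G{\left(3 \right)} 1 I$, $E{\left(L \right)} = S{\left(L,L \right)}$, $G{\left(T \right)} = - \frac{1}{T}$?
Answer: $\frac{54289}{4} \approx 13572.0$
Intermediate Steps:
$E{\left(L \right)} = 2 L$
$K{\left(y,I \right)} = - \frac{I}{3}$ ($K{\left(y,I \right)} = - \frac{1}{3} \cdot 1 I = \left(-1\right) \frac{1}{3} \cdot 1 I = \left(- \frac{1}{3}\right) 1 I = - \frac{I}{3}$)
$\left(\left(K{\left(-3,\frac{6}{-4} \right)} + E{\left(7 \right)}\right) + 102\right)^{2} = \left(\left(- \frac{6 \frac{1}{-4}}{3} + 2 \cdot 7\right) + 102\right)^{2} = \left(\left(- \frac{6 \left(- \frac{1}{4}\right)}{3} + 14\right) + 102\right)^{2} = \left(\left(\left(- \frac{1}{3}\right) \left(- \frac{3}{2}\right) + 14\right) + 102\right)^{2} = \left(\left(\frac{1}{2} + 14\right) + 102\right)^{2} = \left(\frac{29}{2} + 102\right)^{2} = \left(\frac{233}{2}\right)^{2} = \frac{54289}{4}$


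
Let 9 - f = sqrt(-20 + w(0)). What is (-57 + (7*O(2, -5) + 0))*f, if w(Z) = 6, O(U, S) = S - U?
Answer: -954 + 106*I*sqrt(14) ≈ -954.0 + 396.62*I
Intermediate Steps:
f = 9 - I*sqrt(14) (f = 9 - sqrt(-20 + 6) = 9 - sqrt(-14) = 9 - I*sqrt(14) ≈ 9.0 - 3.7417*I)
(-57 + (7*O(2, -5) + 0))*f = (-57 + (7*(-5 - 1*2) + 0))*(9 - I*sqrt(14)) = (-57 + (7*(-5 - 2) + 0))*(9 - I*sqrt(14)) = (-57 + (7*(-7) + 0))*(9 - I*sqrt(14)) = (-57 + (-49 + 0))*(9 - I*sqrt(14)) = (-57 - 49)*(9 - I*sqrt(14)) = -106*(9 - I*sqrt(14)) = -954 + 106*I*sqrt(14)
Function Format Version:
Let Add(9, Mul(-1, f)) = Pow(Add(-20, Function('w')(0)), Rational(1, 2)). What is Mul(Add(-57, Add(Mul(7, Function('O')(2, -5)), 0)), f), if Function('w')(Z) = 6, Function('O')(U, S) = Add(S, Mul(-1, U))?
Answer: Add(-954, Mul(106, I, Pow(14, Rational(1, 2)))) ≈ Add(-954.00, Mul(396.62, I))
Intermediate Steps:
f = Add(9, Mul(-1, I, Pow(14, Rational(1, 2)))) (f = Add(9, Mul(-1, Pow(Add(-20, 6), Rational(1, 2)))) = Add(9, Mul(-1, Pow(-14, Rational(1, 2)))) = Add(9, Mul(-1, Mul(I, Pow(14, Rational(1, 2))))) = Add(9, Mul(-1, I, Pow(14, Rational(1, 2)))) ≈ Add(9.0000, Mul(-3.7417, I)))
Mul(Add(-57, Add(Mul(7, Function('O')(2, -5)), 0)), f) = Mul(Add(-57, Add(Mul(7, Add(-5, Mul(-1, 2))), 0)), Add(9, Mul(-1, I, Pow(14, Rational(1, 2))))) = Mul(Add(-57, Add(Mul(7, Add(-5, -2)), 0)), Add(9, Mul(-1, I, Pow(14, Rational(1, 2))))) = Mul(Add(-57, Add(Mul(7, -7), 0)), Add(9, Mul(-1, I, Pow(14, Rational(1, 2))))) = Mul(Add(-57, Add(-49, 0)), Add(9, Mul(-1, I, Pow(14, Rational(1, 2))))) = Mul(Add(-57, -49), Add(9, Mul(-1, I, Pow(14, Rational(1, 2))))) = Mul(-106, Add(9, Mul(-1, I, Pow(14, Rational(1, 2))))) = Add(-954, Mul(106, I, Pow(14, Rational(1, 2))))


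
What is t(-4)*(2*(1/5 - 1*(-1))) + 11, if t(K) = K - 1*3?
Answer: -29/5 ≈ -5.8000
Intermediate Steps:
t(K) = -3 + K (t(K) = K - 3 = -3 + K)
t(-4)*(2*(1/5 - 1*(-1))) + 11 = (-3 - 4)*(2*(1/5 - 1*(-1))) + 11 = -14*(1*(⅕) + 1) + 11 = -14*(⅕ + 1) + 11 = -14*6/5 + 11 = -7*12/5 + 11 = -84/5 + 11 = -29/5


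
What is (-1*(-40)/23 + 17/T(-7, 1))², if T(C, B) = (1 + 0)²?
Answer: 185761/529 ≈ 351.15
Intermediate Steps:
T(C, B) = 1 (T(C, B) = 1² = 1)
(-1*(-40)/23 + 17/T(-7, 1))² = (-1*(-40)/23 + 17/1)² = (40*(1/23) + 17*1)² = (40/23 + 17)² = (431/23)² = 185761/529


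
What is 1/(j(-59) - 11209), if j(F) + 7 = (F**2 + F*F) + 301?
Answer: -1/3953 ≈ -0.00025297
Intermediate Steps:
j(F) = 294 + 2*F**2 (j(F) = -7 + ((F**2 + F*F) + 301) = -7 + ((F**2 + F**2) + 301) = -7 + (2*F**2 + 301) = -7 + (301 + 2*F**2) = 294 + 2*F**2)
1/(j(-59) - 11209) = 1/((294 + 2*(-59)**2) - 11209) = 1/((294 + 2*3481) - 11209) = 1/((294 + 6962) - 11209) = 1/(7256 - 11209) = 1/(-3953) = -1/3953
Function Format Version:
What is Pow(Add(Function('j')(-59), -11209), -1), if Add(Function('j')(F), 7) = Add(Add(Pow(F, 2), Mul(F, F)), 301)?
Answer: Rational(-1, 3953) ≈ -0.00025297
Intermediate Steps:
Function('j')(F) = Add(294, Mul(2, Pow(F, 2))) (Function('j')(F) = Add(-7, Add(Add(Pow(F, 2), Mul(F, F)), 301)) = Add(-7, Add(Add(Pow(F, 2), Pow(F, 2)), 301)) = Add(-7, Add(Mul(2, Pow(F, 2)), 301)) = Add(-7, Add(301, Mul(2, Pow(F, 2)))) = Add(294, Mul(2, Pow(F, 2))))
Pow(Add(Function('j')(-59), -11209), -1) = Pow(Add(Add(294, Mul(2, Pow(-59, 2))), -11209), -1) = Pow(Add(Add(294, Mul(2, 3481)), -11209), -1) = Pow(Add(Add(294, 6962), -11209), -1) = Pow(Add(7256, -11209), -1) = Pow(-3953, -1) = Rational(-1, 3953)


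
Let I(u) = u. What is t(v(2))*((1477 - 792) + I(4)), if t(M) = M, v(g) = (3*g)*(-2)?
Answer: -8268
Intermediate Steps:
v(g) = -6*g
t(v(2))*((1477 - 792) + I(4)) = (-6*2)*((1477 - 792) + 4) = -12*(685 + 4) = -12*689 = -8268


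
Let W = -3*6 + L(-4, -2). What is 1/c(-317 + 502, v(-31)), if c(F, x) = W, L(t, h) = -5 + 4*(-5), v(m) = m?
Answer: -1/43 ≈ -0.023256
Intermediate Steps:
L(t, h) = -25 (L(t, h) = -5 - 20 = -25)
W = -43 (W = -3*6 - 25 = -18 - 25 = -43)
c(F, x) = -43
1/c(-317 + 502, v(-31)) = 1/(-43) = -1/43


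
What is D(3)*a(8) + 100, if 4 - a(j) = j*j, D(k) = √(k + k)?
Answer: 100 - 60*√6 ≈ -46.969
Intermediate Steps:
D(k) = √2*√k (D(k) = √(2*k) = √2*√k)
a(j) = 4 - j² (a(j) = 4 - j*j = 4 - j²)
D(3)*a(8) + 100 = (√2*√3)*(4 - 1*8²) + 100 = √6*(4 - 1*64) + 100 = √6*(4 - 64) + 100 = √6*(-60) + 100 = -60*√6 + 100 = 100 - 60*√6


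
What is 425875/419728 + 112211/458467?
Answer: 6549938709/5200849648 ≈ 1.2594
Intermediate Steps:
425875/419728 + 112211/458467 = 6549938709/5200849648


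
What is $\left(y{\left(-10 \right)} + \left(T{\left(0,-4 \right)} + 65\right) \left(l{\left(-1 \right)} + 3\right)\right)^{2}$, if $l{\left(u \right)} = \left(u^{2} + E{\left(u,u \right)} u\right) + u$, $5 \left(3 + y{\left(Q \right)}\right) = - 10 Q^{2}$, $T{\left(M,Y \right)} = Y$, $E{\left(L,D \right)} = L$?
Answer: $1681$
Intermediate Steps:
$y{\left(Q \right)} = -3 - 2 Q^{2}$ ($y{\left(Q \right)} = -3 + \frac{\left(-10\right) Q^{2}}{5} = -3 - 2 Q^{2}$)
$l{\left(u \right)} = u + 2 u^{2}$ ($l{\left(u \right)} = \left(u^{2} + u u\right) + u = \left(u^{2} + u^{2}\right) + u = 2 u^{2} + u = u + 2 u^{2}$)
$\left(y{\left(-10 \right)} + \left(T{\left(0,-4 \right)} + 65\right) \left(l{\left(-1 \right)} + 3\right)\right)^{2} = \left(\left(-3 - 2 \left(-10\right)^{2}\right) + \left(-4 + 65\right) \left(- (1 + 2 \left(-1\right)) + 3\right)\right)^{2} = \left(\left(-3 - 200\right) + 61 \left(- (1 - 2) + 3\right)\right)^{2} = \left(\left(-3 - 200\right) + 61 \left(\left(-1\right) \left(-1\right) + 3\right)\right)^{2} = \left(-203 + 61 \left(1 + 3\right)\right)^{2} = \left(-203 + 61 \cdot 4\right)^{2} = \left(-203 + 244\right)^{2} = 41^{2} = 1681$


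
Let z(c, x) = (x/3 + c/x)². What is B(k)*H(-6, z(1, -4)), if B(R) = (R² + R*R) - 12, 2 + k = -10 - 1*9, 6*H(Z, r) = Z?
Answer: -870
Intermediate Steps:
z(c, x) = (x/3 + c/x)² (z(c, x) = (x*(⅓) + c/x)² = (x/3 + c/x)²)
H(Z, r) = Z/6
k = -21 (k = -2 + (-10 - 1*9) = -2 + (-10 - 9) = -2 - 19 = -21)
B(R) = -12 + 2*R² (B(R) = (R² + R²) - 12 = 2*R² - 12 = -12 + 2*R²)
B(k)*H(-6, z(1, -4)) = (-12 + 2*(-21)²)*((⅙)*(-6)) = (-12 + 2*441)*(-1) = (-12 + 882)*(-1) = 870*(-1) = -870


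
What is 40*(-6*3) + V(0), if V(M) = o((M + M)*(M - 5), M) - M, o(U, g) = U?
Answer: -720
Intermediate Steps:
V(M) = -M + 2*M*(-5 + M) (V(M) = (M + M)*(M - 5) - M = (2*M)*(-5 + M) - M = 2*M*(-5 + M) - M = -M + 2*M*(-5 + M))
40*(-6*3) + V(0) = 40*(-6*3) + 0*(-11 + 2*0) = 40*(-18) + 0*(-11 + 0) = -720 + 0*(-11) = -720 + 0 = -720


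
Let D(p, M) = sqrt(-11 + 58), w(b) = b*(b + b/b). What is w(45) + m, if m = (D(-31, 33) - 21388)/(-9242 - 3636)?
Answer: 13339424/6439 - sqrt(47)/12878 ≈ 2071.7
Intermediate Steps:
w(b) = b*(1 + b) (w(b) = b*(b + 1) = b*(1 + b))
D(p, M) = sqrt(47)
m = 10694/6439 - sqrt(47)/12878 (m = (sqrt(47) - 21388)/(-9242 - 3636) = (-21388 + sqrt(47))/(-12878) = (-21388 + sqrt(47))*(-1/12878) = 10694/6439 - sqrt(47)/12878 ≈ 1.6603)
w(45) + m = 45*(1 + 45) + (10694/6439 - sqrt(47)/12878) = 45*46 + (10694/6439 - sqrt(47)/12878) = 2070 + (10694/6439 - sqrt(47)/12878) = 13339424/6439 - sqrt(47)/12878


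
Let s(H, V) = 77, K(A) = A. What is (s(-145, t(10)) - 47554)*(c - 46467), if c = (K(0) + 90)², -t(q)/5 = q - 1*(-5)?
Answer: 1821550059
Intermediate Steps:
t(q) = -25 - 5*q (t(q) = -5*(q - 1*(-5)) = -5*(q + 5) = -5*(5 + q) = -25 - 5*q)
c = 8100 (c = (0 + 90)² = 90² = 8100)
(s(-145, t(10)) - 47554)*(c - 46467) = (77 - 47554)*(8100 - 46467) = -47477*(-38367) = 1821550059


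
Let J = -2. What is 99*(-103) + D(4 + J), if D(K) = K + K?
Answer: -10193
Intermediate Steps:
D(K) = 2*K
99*(-103) + D(4 + J) = 99*(-103) + 2*(4 - 2) = -10197 + 2*2 = -10197 + 4 = -10193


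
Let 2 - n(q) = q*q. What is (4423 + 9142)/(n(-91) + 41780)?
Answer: 13565/33501 ≈ 0.40491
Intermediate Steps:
n(q) = 2 - q² (n(q) = 2 - q*q = 2 - q²)
(4423 + 9142)/(n(-91) + 41780) = (4423 + 9142)/((2 - 1*(-91)²) + 41780) = 13565/((2 - 1*8281) + 41780) = 13565/((2 - 8281) + 41780) = 13565/(-8279 + 41780) = 13565/33501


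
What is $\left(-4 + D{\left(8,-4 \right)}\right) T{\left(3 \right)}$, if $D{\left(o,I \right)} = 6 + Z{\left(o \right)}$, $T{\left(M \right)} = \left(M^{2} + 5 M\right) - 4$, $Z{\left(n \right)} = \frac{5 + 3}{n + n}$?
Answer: $50$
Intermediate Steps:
$Z{\left(n \right)} = \frac{4}{n}$ ($Z{\left(n \right)} = \frac{8}{2 n} = 8 \frac{1}{2 n} = \frac{4}{n}$)
$T{\left(M \right)} = -4 + M^{2} + 5 M$
$D{\left(o,I \right)} = 6 + \frac{4}{o}$
$\left(-4 + D{\left(8,-4 \right)}\right) T{\left(3 \right)} = \left(-4 + \left(6 + \frac{4}{8}\right)\right) \left(-4 + 3^{2} + 5 \cdot 3\right) = \left(-4 + \left(6 + 4 \cdot \frac{1}{8}\right)\right) \left(-4 + 9 + 15\right) = \left(-4 + \left(6 + \frac{1}{2}\right)\right) 20 = \left(-4 + \frac{13}{2}\right) 20 = \frac{5}{2} \cdot 20 = 50$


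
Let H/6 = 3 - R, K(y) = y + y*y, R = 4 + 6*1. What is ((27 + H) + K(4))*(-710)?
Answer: -3550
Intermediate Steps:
R = 10 (R = 4 + 6 = 10)
K(y) = y + y²
H = -42 (H = 6*(3 - 1*10) = 6*(3 - 10) = 6*(-7) = -42)
((27 + H) + K(4))*(-710) = ((27 - 42) + 4*(1 + 4))*(-710) = (-15 + 4*5)*(-710) = (-15 + 20)*(-710) = 5*(-710) = -3550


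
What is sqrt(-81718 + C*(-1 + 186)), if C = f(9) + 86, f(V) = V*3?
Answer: 3*I*sqrt(6757) ≈ 246.6*I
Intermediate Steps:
f(V) = 3*V
C = 113 (C = 3*9 + 86 = 27 + 86 = 113)
sqrt(-81718 + C*(-1 + 186)) = sqrt(-81718 + 113*(-1 + 186)) = sqrt(-81718 + 113*185) = sqrt(-81718 + 20905) = sqrt(-60813) = 3*I*sqrt(6757)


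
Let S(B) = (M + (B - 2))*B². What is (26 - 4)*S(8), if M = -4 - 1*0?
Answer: 2816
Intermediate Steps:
M = -4 (M = -4 + 0 = -4)
S(B) = B²*(-6 + B) (S(B) = (-4 + (B - 2))*B² = (-4 + (-2 + B))*B² = (-6 + B)*B² = B²*(-6 + B))
(26 - 4)*S(8) = (26 - 4)*(8²*(-6 + 8)) = 22*(64*2) = 22*128 = 2816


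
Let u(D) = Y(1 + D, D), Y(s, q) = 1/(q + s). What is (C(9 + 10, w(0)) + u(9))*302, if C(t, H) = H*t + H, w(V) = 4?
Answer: 459342/19 ≈ 24176.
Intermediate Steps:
C(t, H) = H + H*t
u(D) = 1/(1 + 2*D) (u(D) = 1/(D + (1 + D)) = 1/(1 + 2*D))
(C(9 + 10, w(0)) + u(9))*302 = (4*(1 + (9 + 10)) + 1/(1 + 2*9))*302 = (4*(1 + 19) + 1/(1 + 18))*302 = (4*20 + 1/19)*302 = (80 + 1/19)*302 = (1521/19)*302 = 459342/19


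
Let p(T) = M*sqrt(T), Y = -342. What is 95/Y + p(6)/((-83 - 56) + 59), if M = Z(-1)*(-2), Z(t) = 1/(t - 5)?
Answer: -5/18 - sqrt(6)/240 ≈ -0.28798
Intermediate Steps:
Z(t) = 1/(-5 + t)
M = 1/3 (M = -2/(-5 - 1) = -2/(-6) = -1/6*(-2) = 1/3 ≈ 0.33333)
p(T) = sqrt(T)/3
95/Y + p(6)/((-83 - 56) + 59) = 95/(-342) + (sqrt(6)/3)/((-83 - 56) + 59) = 95*(-1/342) + (sqrt(6)/3)/(-139 + 59) = -5/18 + (sqrt(6)/3)/(-80) = -5/18 + (sqrt(6)/3)*(-1/80) = -5/18 - sqrt(6)/240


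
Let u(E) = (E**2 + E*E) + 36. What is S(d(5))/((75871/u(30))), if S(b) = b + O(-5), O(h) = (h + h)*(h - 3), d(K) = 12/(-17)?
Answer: 145584/75871 ≈ 1.9188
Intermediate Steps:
u(E) = 36 + 2*E**2 (u(E) = (E**2 + E**2) + 36 = 2*E**2 + 36 = 36 + 2*E**2)
d(K) = -12/17 (d(K) = 12*(-1/17) = -12/17)
O(h) = 2*h*(-3 + h) (O(h) = (2*h)*(-3 + h) = 2*h*(-3 + h))
S(b) = 80 + b (S(b) = b + 2*(-5)*(-3 - 5) = b + 2*(-5)*(-8) = b + 80 = 80 + b)
S(d(5))/((75871/u(30))) = (80 - 12/17)/((75871/(36 + 2*30**2))) = 1348/(17*((75871/(36 + 2*900)))) = 1348/(17*((75871/(36 + 1800)))) = 1348/(17*((75871/1836))) = 1348/(17*((75871*(1/1836)))) = 1348/(17*(4463/108)) = (1348/17)*(108/4463) = 145584/75871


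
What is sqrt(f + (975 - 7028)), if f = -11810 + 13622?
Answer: I*sqrt(4241) ≈ 65.123*I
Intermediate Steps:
f = 1812
sqrt(f + (975 - 7028)) = sqrt(1812 + (975 - 7028)) = sqrt(1812 - 6053) = sqrt(-4241) = I*sqrt(4241)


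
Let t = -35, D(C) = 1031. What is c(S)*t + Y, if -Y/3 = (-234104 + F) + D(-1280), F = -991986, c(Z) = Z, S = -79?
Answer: 3677942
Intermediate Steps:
Y = 3675177 (Y = -3*((-234104 - 991986) + 1031) = -3*(-1226090 + 1031) = -3*(-1225059) = 3675177)
c(S)*t + Y = -79*(-35) + 3675177 = 2765 + 3675177 = 3677942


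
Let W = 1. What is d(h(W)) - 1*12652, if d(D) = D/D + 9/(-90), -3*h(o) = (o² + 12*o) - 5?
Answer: -126511/10 ≈ -12651.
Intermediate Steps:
h(o) = 5/3 - 4*o - o²/3 (h(o) = -((o² + 12*o) - 5)/3 = -(-5 + o² + 12*o)/3 = 5/3 - 4*o - o²/3)
d(D) = 9/10 (d(D) = 1 + 9*(-1/90) = 1 - ⅒ = 9/10)
d(h(W)) - 1*12652 = 9/10 - 1*12652 = 9/10 - 12652 = -126511/10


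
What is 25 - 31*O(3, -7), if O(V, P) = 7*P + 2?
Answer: 1482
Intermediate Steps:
O(V, P) = 2 + 7*P
25 - 31*O(3, -7) = 25 - 31*(2 + 7*(-7)) = 25 - 31*(2 - 49) = 25 - 31*(-47) = 25 + 1457 = 1482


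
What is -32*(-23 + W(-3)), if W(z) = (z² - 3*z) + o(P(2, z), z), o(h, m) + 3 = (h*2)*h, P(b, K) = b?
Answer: 0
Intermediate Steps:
o(h, m) = -3 + 2*h² (o(h, m) = -3 + (h*2)*h = -3 + (2*h)*h = -3 + 2*h²)
W(z) = 5 + z² - 3*z (W(z) = (z² - 3*z) + (-3 + 2*2²) = (z² - 3*z) + (-3 + 2*4) = (z² - 3*z) + (-3 + 8) = (z² - 3*z) + 5 = 5 + z² - 3*z)
-32*(-23 + W(-3)) = -32*(-23 + (5 + (-3)² - 3*(-3))) = -32*(-23 + (5 + 9 + 9)) = -32*(-23 + 23) = -32*0 = 0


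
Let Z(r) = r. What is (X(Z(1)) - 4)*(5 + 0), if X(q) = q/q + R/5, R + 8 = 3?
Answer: -20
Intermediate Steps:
R = -5 (R = -8 + 3 = -5)
X(q) = 0 (X(q) = q/q - 5/5 = 1 - 5*⅕ = 1 - 1 = 0)
(X(Z(1)) - 4)*(5 + 0) = (0 - 4)*(5 + 0) = -4*5 = -20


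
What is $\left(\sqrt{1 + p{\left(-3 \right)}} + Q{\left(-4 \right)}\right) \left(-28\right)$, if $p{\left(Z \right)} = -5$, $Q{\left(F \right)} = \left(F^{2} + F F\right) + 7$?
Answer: $-1092 - 56 i \approx -1092.0 - 56.0 i$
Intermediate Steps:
$Q{\left(F \right)} = 7 + 2 F^{2}$ ($Q{\left(F \right)} = \left(F^{2} + F^{2}\right) + 7 = 2 F^{2} + 7 = 7 + 2 F^{2}$)
$\left(\sqrt{1 + p{\left(-3 \right)}} + Q{\left(-4 \right)}\right) \left(-28\right) = \left(\sqrt{1 - 5} + \left(7 + 2 \left(-4\right)^{2}\right)\right) \left(-28\right) = \left(\sqrt{-4} + \left(7 + 2 \cdot 16\right)\right) \left(-28\right) = \left(2 i + \left(7 + 32\right)\right) \left(-28\right) = \left(2 i + 39\right) \left(-28\right) = \left(39 + 2 i\right) \left(-28\right) = -1092 - 56 i$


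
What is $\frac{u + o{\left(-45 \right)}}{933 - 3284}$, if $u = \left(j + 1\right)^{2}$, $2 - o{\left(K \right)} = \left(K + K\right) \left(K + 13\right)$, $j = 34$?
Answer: $\frac{1653}{2351} \approx 0.7031$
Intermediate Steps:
$o{\left(K \right)} = 2 - 2 K \left(13 + K\right)$ ($o{\left(K \right)} = 2 - \left(K + K\right) \left(K + 13\right) = 2 - 2 K \left(13 + K\right)$)
$u = 1225$ ($u = \left(34 + 1\right)^{2} = 35^{2} = 1225$)
$\frac{u + o{\left(-45 \right)}}{933 - 3284} = \frac{1225 - \left(-1172 + 4050\right)}{933 - 3284} = \frac{1225 + \left(2 + 1170 - 4050\right)}{-2351} = \left(1225 + \left(2 + 1170 - 4050\right)\right) \left(- \frac{1}{2351}\right) = \left(1225 - 2878\right) \left(- \frac{1}{2351}\right) = \left(-1653\right) \left(- \frac{1}{2351}\right) = \frac{1653}{2351}$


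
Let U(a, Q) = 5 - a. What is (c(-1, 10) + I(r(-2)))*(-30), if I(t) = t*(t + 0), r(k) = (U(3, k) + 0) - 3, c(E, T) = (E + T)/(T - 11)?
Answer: 240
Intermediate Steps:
c(E, T) = (E + T)/(-11 + T)
r(k) = -1 (r(k) = ((5 - 1*3) + 0) - 3 = ((5 - 3) + 0) - 3 = (2 + 0) - 3 = 2 - 3 = -1)
I(t) = t**2 (I(t) = t*t = t**2)
(c(-1, 10) + I(r(-2)))*(-30) = ((-1 + 10)/(-11 + 10) + (-1)**2)*(-30) = (9/(-1) + 1)*(-30) = (-1*9 + 1)*(-30) = (-9 + 1)*(-30) = -8*(-30) = 240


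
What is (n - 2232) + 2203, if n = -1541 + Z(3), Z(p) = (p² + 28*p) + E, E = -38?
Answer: -1515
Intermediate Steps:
Z(p) = -38 + p² + 28*p (Z(p) = (p² + 28*p) - 38 = -38 + p² + 28*p)
n = -1486 (n = -1541 + (-38 + 3² + 28*3) = -1541 + (-38 + 9 + 84) = -1541 + 55 = -1486)
(n - 2232) + 2203 = (-1486 - 2232) + 2203 = -3718 + 2203 = -1515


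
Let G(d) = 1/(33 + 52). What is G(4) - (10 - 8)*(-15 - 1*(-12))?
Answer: 511/85 ≈ 6.0118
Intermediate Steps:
G(d) = 1/85
G(4) - (10 - 8)*(-15 - 1*(-12)) = 1/85 - (10 - 8)*(-15 - 1*(-12)) = 1/85 - 2*(-15 + 12) = 1/85 - 2*(-3) = 1/85 - 1*(-6) = 1/85 + 6 = 511/85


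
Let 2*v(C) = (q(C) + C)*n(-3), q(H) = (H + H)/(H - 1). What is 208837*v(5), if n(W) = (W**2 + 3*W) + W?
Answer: -9397665/4 ≈ -2.3494e+6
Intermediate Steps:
n(W) = W**2 + 4*W
q(H) = 2*H/(-1 + H) (q(H) = (2*H)/(-1 + H) = 2*H/(-1 + H))
v(C) = -3*C/2 - 3*C/(-1 + C) (v(C) = ((2*C/(-1 + C) + C)*(-3*(4 - 3)))/2 = ((C + 2*C/(-1 + C))*(-3*1))/2 = ((C + 2*C/(-1 + C))*(-3))/2 = (-3*C - 6*C/(-1 + C))/2 = -3*C/2 - 3*C/(-1 + C))
208837*v(5) = 208837*((3/2)*5*(-1 - 1*5)/(-1 + 5)) = 208837*((3/2)*5*(-1 - 5)/4) = 208837*((3/2)*5*(1/4)*(-6)) = 208837*(-45/4) = -9397665/4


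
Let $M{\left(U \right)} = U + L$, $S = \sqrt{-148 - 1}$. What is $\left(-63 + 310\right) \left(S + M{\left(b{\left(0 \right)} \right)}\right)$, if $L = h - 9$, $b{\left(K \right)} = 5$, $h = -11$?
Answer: $-3705 + 247 i \sqrt{149} \approx -3705.0 + 3015.0 i$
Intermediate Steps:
$S = i \sqrt{149}$ ($S = \sqrt{-149} = i \sqrt{149} \approx 12.207 i$)
$L = -20$ ($L = -11 - 9 = -20$)
$M{\left(U \right)} = -20 + U$ ($M{\left(U \right)} = U - 20 = -20 + U$)
$\left(-63 + 310\right) \left(S + M{\left(b{\left(0 \right)} \right)}\right) = \left(-63 + 310\right) \left(i \sqrt{149} + \left(-20 + 5\right)\right) = 247 \left(i \sqrt{149} - 15\right) = 247 \left(-15 + i \sqrt{149}\right) = -3705 + 247 i \sqrt{149}$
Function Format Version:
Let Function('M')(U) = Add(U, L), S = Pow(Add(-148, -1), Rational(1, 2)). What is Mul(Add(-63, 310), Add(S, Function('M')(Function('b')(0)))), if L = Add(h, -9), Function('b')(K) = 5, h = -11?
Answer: Add(-3705, Mul(247, I, Pow(149, Rational(1, 2)))) ≈ Add(-3705.0, Mul(3015.0, I))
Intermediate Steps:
S = Mul(I, Pow(149, Rational(1, 2))) (S = Pow(-149, Rational(1, 2)) = Mul(I, Pow(149, Rational(1, 2))) ≈ Mul(12.207, I))
L = -20 (L = Add(-11, -9) = -20)
Function('M')(U) = Add(-20, U) (Function('M')(U) = Add(U, -20) = Add(-20, U))
Mul(Add(-63, 310), Add(S, Function('M')(Function('b')(0)))) = Mul(Add(-63, 310), Add(Mul(I, Pow(149, Rational(1, 2))), Add(-20, 5))) = Mul(247, Add(Mul(I, Pow(149, Rational(1, 2))), -15)) = Mul(247, Add(-15, Mul(I, Pow(149, Rational(1, 2))))) = Add(-3705, Mul(247, I, Pow(149, Rational(1, 2))))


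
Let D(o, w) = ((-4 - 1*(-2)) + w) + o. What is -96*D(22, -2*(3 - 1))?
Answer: -1536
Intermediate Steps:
D(o, w) = -2 + o + w (D(o, w) = ((-4 + 2) + w) + o = (-2 + w) + o = -2 + o + w)
-96*D(22, -2*(3 - 1)) = -96*(-2 + 22 - 2*(3 - 1)) = -96*(-2 + 22 - 2*2) = -96*(-2 + 22 - 4) = -96*16 = -1536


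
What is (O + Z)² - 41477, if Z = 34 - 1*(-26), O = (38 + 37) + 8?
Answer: -21028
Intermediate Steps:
O = 83 (O = 75 + 8 = 83)
Z = 60 (Z = 34 + 26 = 60)
(O + Z)² - 41477 = (83 + 60)² - 41477 = 143² - 41477 = 20449 - 41477 = -21028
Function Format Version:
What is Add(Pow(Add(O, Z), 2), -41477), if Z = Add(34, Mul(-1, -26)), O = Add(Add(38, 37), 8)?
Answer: -21028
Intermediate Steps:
O = 83 (O = Add(75, 8) = 83)
Z = 60 (Z = Add(34, 26) = 60)
Add(Pow(Add(O, Z), 2), -41477) = Add(Pow(Add(83, 60), 2), -41477) = Add(Pow(143, 2), -41477) = Add(20449, -41477) = -21028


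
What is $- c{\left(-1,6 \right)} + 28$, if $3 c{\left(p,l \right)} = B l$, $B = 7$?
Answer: $14$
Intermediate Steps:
$c{\left(p,l \right)} = \frac{7 l}{3}$
$- c{\left(-1,6 \right)} + 28 = - \frac{7 \cdot 6}{3} + 28 = \left(-1\right) 14 + 28 = -14 + 28 = 14$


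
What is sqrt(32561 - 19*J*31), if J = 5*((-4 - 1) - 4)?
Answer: sqrt(59066) ≈ 243.03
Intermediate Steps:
J = -45 (J = 5*(-5 - 4) = 5*(-9) = -45)
sqrt(32561 - 19*J*31) = sqrt(32561 - 19*(-45)*31) = sqrt(32561 + 855*31) = sqrt(32561 + 26505) = sqrt(59066)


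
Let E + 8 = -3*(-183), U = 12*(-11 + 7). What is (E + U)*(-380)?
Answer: -187340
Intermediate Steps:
U = -48 (U = 12*(-4) = -48)
E = 541 (E = -8 - 3*(-183) = -8 + 549 = 541)
(E + U)*(-380) = (541 - 48)*(-380) = 493*(-380) = -187340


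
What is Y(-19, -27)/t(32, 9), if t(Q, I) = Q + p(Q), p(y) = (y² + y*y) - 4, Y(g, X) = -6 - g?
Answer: 13/2076 ≈ 0.0062620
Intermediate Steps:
p(y) = -4 + 2*y² (p(y) = (y² + y²) - 4 = 2*y² - 4 = -4 + 2*y²)
t(Q, I) = -4 + Q + 2*Q² (t(Q, I) = Q + (-4 + 2*Q²) = -4 + Q + 2*Q²)
Y(-19, -27)/t(32, 9) = (-6 - 1*(-19))/(-4 + 32 + 2*32²) = (-6 + 19)/(-4 + 32 + 2*1024) = 13/(-4 + 32 + 2048) = 13/2076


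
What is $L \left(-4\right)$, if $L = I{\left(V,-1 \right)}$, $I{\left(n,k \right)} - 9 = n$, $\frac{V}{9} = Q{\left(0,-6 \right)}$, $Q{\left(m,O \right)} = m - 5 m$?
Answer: $-36$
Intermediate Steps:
$Q{\left(m,O \right)} = - 4 m$
$V = 0$ ($V = 9 \left(\left(-4\right) 0\right) = 9 \cdot 0 = 0$)
$I{\left(n,k \right)} = 9 + n$
$L = 9$ ($L = 9 + 0 = 9$)
$L \left(-4\right) = 9 \left(-4\right) = -36$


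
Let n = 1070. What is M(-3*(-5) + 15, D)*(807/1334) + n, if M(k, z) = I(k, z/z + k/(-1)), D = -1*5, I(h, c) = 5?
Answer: 1431415/1334 ≈ 1073.0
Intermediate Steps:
D = -5
M(k, z) = 5
M(-3*(-5) + 15, D)*(807/1334) + n = 5*(807/1334) + 1070 = 4035/1334 + 1070 = 1431415/1334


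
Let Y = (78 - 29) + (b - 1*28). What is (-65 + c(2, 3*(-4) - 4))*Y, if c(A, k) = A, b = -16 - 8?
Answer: 189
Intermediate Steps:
b = -24
Y = -3 (Y = (78 - 29) + (-24 - 1*28) = 49 + (-24 - 28) = 49 - 52 = -3)
(-65 + c(2, 3*(-4) - 4))*Y = (-65 + 2)*(-3) = -63*(-3) = 189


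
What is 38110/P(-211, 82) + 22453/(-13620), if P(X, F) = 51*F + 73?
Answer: 2289301/313260 ≈ 7.3080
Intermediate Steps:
P(X, F) = 73 + 51*F
38110/P(-211, 82) + 22453/(-13620) = 38110/(73 + 51*82) + 22453/(-13620) = 38110/(73 + 4182) + 22453*(-1/13620) = 38110/4255 - 22453/13620 = 38110*(1/4255) - 22453/13620 = 206/23 - 22453/13620 = 2289301/313260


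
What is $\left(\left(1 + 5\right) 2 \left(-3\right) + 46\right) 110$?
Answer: $1100$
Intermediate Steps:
$\left(\left(1 + 5\right) 2 \left(-3\right) + 46\right) 110 = \left(6 \cdot 2 \left(-3\right) + 46\right) 110 = \left(12 \left(-3\right) + 46\right) 110 = \left(-36 + 46\right) 110 = 10 \cdot 110 = 1100$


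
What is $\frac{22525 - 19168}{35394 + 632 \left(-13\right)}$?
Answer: $\frac{3357}{27178} \approx 0.12352$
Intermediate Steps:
$\frac{22525 - 19168}{35394 + 632 \left(-13\right)} = \frac{3357}{35394 - 8216} = \frac{3357}{27178}$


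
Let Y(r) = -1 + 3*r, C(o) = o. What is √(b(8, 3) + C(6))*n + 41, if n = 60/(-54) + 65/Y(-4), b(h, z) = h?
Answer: 41 - 55*√14/9 ≈ 18.134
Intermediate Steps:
n = -55/9 (n = 60/(-54) + 65/(-1 + 3*(-4)) = 60*(-1/54) + 65/(-1 - 12) = -10/9 + 65/(-13) = -10/9 + 65*(-1/13) = -10/9 - 5 = -55/9 ≈ -6.1111)
√(b(8, 3) + C(6))*n + 41 = √(8 + 6)*(-55/9) + 41 = √14*(-55/9) + 41 = -55*√14/9 + 41 = 41 - 55*√14/9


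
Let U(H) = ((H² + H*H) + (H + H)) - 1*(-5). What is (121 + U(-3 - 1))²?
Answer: 22500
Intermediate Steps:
U(H) = 5 + 2*H + 2*H² (U(H) = ((H² + H²) + 2*H) + 5 = (2*H² + 2*H) + 5 = (2*H + 2*H²) + 5 = 5 + 2*H + 2*H²)
(121 + U(-3 - 1))² = (121 + (5 + 2*(-3 - 1) + 2*(-3 - 1)²))² = (121 + (5 + 2*(-4) + 2*(-4)²))² = (121 + (5 - 8 + 2*16))² = (121 + (5 - 8 + 32))² = (121 + 29)² = 150² = 22500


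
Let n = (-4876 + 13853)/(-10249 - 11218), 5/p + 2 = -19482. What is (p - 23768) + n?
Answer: -9941450664707/418263028 ≈ -23768.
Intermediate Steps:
p = -5/19484 (p = 5/(-2 - 19482) = 5/(-19484) = 5*(-1/19484) = -5/19484 ≈ -0.00025662)
n = -8977/21467 (n = 8977/(-21467) = 8977*(-1/21467) = -8977/21467 ≈ -0.41818)
(p - 23768) + n = (-5/19484 - 23768) - 8977/21467 = -463095717/19484 - 8977/21467 = -9941450664707/418263028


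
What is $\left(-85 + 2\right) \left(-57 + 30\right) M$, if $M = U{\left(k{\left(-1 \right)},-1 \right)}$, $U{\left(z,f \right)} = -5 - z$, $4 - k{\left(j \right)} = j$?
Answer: $-22410$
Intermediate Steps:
$k{\left(j \right)} = 4 - j$
$M = -10$ ($M = -5 - \left(4 - -1\right) = -5 - \left(4 + 1\right) = -5 - 5 = -10$)
$\left(-85 + 2\right) \left(-57 + 30\right) M = \left(-85 + 2\right) \left(-57 + 30\right) \left(-10\right) = \left(-83\right) \left(-27\right) \left(-10\right) = 2241 \left(-10\right) = -22410$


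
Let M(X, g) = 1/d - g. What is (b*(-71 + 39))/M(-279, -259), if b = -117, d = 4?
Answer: 14976/1037 ≈ 14.442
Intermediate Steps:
M(X, g) = ¼ - g (M(X, g) = 1/4 - g = ¼ - g)
(b*(-71 + 39))/M(-279, -259) = (-117*(-71 + 39))/(¼ - 1*(-259)) = (-117*(-32))/(¼ + 259) = 3744/(1037/4) = 3744*(4/1037) = 14976/1037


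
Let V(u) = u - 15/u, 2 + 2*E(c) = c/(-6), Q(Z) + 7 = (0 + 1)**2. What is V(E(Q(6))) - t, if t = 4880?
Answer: -9701/2 ≈ -4850.5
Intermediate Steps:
Q(Z) = -6 (Q(Z) = -7 + (0 + 1)**2 = -7 + 1**2 = -7 + 1 = -6)
E(c) = -1 - c/12 (E(c) = -1 + (c/(-6))/2 = -1 + (c*(-1/6))/2 = -1 + (-c/6)/2 = -1 - c/12)
V(u) = u - 15/u
V(E(Q(6))) - t = ((-1 - 1/12*(-6)) - 15/(-1 - 1/12*(-6))) - 1*4880 = ((-1 + 1/2) - 15/(-1 + 1/2)) - 4880 = (-1/2 - 15/(-1/2)) - 4880 = (-1/2 - 15*(-2)) - 4880 = (-1/2 + 30) - 4880 = 59/2 - 4880 = -9701/2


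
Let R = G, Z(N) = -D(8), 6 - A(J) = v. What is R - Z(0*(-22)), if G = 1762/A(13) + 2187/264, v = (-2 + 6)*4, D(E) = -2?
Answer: -74763/440 ≈ -169.92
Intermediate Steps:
v = 16 (v = 4*4 = 16)
A(J) = -10 (A(J) = 6 - 1*16 = 6 - 16 = -10)
Z(N) = 2 (Z(N) = -1*(-2) = 2)
G = -73883/440 (G = 1762/(-10) + 2187/264 = 1762*(-⅒) + 2187*(1/264) = -881/5 + 729/88 = -73883/440 ≈ -167.92)
R = -73883/440 ≈ -167.92
R - Z(0*(-22)) = -73883/440 - 1*2 = -73883/440 - 2 = -74763/440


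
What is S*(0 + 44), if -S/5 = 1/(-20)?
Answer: 11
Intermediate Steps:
S = ¼ (S = -5/(-20) = -5*(-1/20) = ¼ ≈ 0.25000)
S*(0 + 44) = (0 + 44)/4 = (¼)*44 = 11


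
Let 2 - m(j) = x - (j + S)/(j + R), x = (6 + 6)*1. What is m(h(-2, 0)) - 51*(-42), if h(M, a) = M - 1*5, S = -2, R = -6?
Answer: 27725/13 ≈ 2132.7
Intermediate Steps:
h(M, a) = -5 + M (h(M, a) = M - 5 = -5 + M)
x = 12 (x = 12*1 = 12)
m(j) = -10 + (-2 + j)/(-6 + j) (m(j) = 2 - (12 - (j - 2)/(j - 6)) = 2 - (12 - (-2 + j)/(-6 + j)) = 2 + (-12 + (-2 + j)/(-6 + j)) = -10 + (-2 + j)/(-6 + j))
m(h(-2, 0)) - 51*(-42) = (58 - 9*(-5 - 2))/(-6 + (-5 - 2)) - 51*(-42) = (58 - 9*(-7))/(-6 - 7) + 2142 = (58 + 63)/(-13) + 2142 = -1/13*121 + 2142 = -121/13 + 2142 = 27725/13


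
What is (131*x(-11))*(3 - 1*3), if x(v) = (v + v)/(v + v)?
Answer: 0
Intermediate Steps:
x(v) = 1 (x(v) = (2*v)/((2*v)) = (2*v)*(1/(2*v)) = 1)
(131*x(-11))*(3 - 1*3) = (131*1)*(3 - 1*3) = 131*(3 - 3) = 131*0 = 0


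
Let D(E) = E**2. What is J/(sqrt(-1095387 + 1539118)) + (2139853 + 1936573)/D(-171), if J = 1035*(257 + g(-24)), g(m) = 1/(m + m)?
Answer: 4076426/29241 + 4255575*sqrt(443731)/7099696 ≈ 538.69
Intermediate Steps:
g(m) = 1/(2*m)
J = 4255575/16 (J = 1035*(257 + (1/2)/(-24)) = 1035*(257 + (1/2)*(-1/24)) = 1035*(257 - 1/48) = 1035*(12335/48) = 4255575/16 ≈ 2.6597e+5)
J/(sqrt(-1095387 + 1539118)) + (2139853 + 1936573)/D(-171) = 4255575/(16*(sqrt(-1095387 + 1539118))) + (2139853 + 1936573)/((-171)**2) = 4255575/(16*(sqrt(443731))) + 4076426/29241 = 4255575*(sqrt(443731)/443731)/16 + 4076426*(1/29241) = 4255575*sqrt(443731)/7099696 + 4076426/29241 = 4076426/29241 + 4255575*sqrt(443731)/7099696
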